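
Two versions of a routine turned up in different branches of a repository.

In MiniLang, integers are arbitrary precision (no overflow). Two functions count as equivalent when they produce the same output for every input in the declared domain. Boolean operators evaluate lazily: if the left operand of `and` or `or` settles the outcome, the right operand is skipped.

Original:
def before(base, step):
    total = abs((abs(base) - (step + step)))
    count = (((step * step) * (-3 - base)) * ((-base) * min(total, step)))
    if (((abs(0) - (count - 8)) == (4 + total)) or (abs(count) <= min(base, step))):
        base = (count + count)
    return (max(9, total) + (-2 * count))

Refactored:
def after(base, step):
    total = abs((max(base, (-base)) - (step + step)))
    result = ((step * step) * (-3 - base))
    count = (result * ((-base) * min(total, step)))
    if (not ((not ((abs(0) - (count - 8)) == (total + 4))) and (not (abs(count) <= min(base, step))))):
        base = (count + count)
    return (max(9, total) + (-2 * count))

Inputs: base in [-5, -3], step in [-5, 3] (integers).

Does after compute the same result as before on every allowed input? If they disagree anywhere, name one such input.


Changes here: boolean connective usage differs, and statement counts differ, and local variable names differ, and min/max/abs usage differs; the full 27-point sweep finds no disagreement.
verdict: equivalent


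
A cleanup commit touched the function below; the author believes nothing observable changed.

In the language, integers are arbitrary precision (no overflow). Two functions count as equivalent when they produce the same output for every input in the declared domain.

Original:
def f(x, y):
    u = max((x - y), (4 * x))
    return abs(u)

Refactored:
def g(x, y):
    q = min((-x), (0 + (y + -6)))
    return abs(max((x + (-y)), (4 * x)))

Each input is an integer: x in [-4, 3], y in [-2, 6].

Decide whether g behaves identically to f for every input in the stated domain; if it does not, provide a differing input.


Changes here: local variable names differ, plus arithmetic usage differs, plus min/max/abs usage differs, plus constant usage differs; the full 72-point sweep finds no disagreement.
verdict: equivalent


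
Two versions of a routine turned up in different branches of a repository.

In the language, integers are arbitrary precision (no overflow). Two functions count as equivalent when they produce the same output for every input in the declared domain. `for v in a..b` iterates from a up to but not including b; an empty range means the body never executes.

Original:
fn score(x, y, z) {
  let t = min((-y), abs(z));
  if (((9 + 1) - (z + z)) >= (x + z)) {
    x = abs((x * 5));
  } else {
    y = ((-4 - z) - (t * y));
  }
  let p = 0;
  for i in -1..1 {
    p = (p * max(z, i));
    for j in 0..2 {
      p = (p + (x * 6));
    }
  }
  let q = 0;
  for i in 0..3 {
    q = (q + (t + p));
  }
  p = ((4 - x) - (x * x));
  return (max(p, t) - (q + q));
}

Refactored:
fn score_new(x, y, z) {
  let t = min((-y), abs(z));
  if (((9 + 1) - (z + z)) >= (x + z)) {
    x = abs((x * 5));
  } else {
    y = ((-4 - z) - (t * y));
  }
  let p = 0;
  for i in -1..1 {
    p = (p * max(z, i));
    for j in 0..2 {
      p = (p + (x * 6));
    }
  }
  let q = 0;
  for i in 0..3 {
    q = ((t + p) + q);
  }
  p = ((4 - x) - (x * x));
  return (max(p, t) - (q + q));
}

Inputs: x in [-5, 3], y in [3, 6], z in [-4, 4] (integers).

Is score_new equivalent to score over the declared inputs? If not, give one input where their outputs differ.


This is a faithful refactor — same computation, different form, but the computed results match everywhere.
Tracing x=2, y=5, z=-4: score: t = -5; (((9 + 1) - (z + z)) >= (x + z)) -> true; x = 10; p = 0; [i=-1]; p = 0; [j=0]; p = 60; [j=1]; p = 120; [i=0]; p = 0; [j=0]; p = 60; [j=1]; p = 120; q = 0; [i=0]; q = 115; [i=1]; q = 230; [i=2]; q = 345; p = -106; return -695 | score_new: t = -5; (((9 + 1) - (z + z)) >= (x + z)) -> true; x = 10; p = 0; [i=-1]; p = 0; [j=0]; p = 60; [j=1]; p = 120; [i=0]; p = 0; [j=0]; p = 60; [j=1]; p = 120; q = 0; [i=0]; q = 115; [i=1]; q = 230; [i=2]; q = 345; p = -106; return -695 — matching result -695.
Sweeping the whole domain (324 inputs) finds no disagreement.
verdict: equivalent


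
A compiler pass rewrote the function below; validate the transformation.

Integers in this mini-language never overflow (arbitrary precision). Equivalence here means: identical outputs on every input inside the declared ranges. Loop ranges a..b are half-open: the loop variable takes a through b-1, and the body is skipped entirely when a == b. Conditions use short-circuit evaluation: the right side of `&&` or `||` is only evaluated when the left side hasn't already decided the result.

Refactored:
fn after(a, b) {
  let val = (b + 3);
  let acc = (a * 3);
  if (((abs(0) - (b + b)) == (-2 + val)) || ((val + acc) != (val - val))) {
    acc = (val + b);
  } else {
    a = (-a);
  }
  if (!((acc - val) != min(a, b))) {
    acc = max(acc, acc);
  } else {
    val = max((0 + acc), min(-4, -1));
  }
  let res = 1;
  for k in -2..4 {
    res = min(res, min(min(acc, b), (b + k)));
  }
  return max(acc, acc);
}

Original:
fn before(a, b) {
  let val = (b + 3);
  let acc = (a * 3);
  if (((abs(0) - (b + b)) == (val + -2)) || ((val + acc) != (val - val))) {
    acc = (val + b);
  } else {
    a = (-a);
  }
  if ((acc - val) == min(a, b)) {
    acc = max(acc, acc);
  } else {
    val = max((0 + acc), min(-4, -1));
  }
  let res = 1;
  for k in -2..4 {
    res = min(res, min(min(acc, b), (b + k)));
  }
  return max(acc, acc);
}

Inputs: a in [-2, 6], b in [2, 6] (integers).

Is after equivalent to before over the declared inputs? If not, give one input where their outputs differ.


Reading the diff, among the changes: comparison usage differs, boolean connective usage differs.
Tracing a=-2, b=5: before: val = 8; acc = -6; (((abs(0) - (b + b)) == (val + -2)) || ((val + acc) != (val - val))) -> true; acc = 13; ((acc - val) == min(a, b)) -> false; val = 13; res = 1; [k=-2]; res = 1; [k=-1]; res = 1; [k=0]; res = 1; [k=1]; res = 1; [k=2]; res = 1; [k=3]; res = 1; return 13 | after: val = 8; acc = -6; (((abs(0) - (b + b)) == (-2 + val)) || ((val + acc) != (val - val))) -> true; acc = 13; (!((acc - val) != min(a, b))) -> false; val = 13; res = 1; [k=-2]; res = 1; [k=-1]; res = 1; [k=0]; res = 1; [k=1]; res = 1; [k=2]; res = 1; [k=3]; res = 1; return 13 — matching result 13.
An exhaustive pass over the 45 declared inputs shows identical outputs.
verdict: equivalent


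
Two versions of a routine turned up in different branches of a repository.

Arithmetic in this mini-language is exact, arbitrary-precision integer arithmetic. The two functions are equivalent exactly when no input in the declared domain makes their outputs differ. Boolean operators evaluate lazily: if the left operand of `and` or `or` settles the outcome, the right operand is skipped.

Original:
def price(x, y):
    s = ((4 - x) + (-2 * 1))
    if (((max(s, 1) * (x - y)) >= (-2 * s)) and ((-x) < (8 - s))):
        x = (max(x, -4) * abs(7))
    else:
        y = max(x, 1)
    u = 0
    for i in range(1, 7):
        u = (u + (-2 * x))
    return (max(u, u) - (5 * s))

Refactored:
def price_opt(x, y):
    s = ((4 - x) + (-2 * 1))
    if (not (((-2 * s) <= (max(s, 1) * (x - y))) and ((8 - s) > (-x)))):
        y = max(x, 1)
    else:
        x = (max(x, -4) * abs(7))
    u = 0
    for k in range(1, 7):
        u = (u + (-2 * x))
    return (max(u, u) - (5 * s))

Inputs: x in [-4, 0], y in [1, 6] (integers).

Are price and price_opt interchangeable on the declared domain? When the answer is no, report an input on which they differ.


Comparing the listings, the differences include: boolean connective usage differs; local variable names differ; comparison usage differs.
Spot check at x=-4, y=1 — price: s := 6 | (((max(s, 1) * (x - y)) >= (-2 * s)) and ((-x) < (8 - s))): false | y := 1 | u := 0 | iter i=1: | u := 8 | iter i=2: | u := 16 | iter i=3: | u := 24 | iter i=4: | u := 32 | iter i=5: | u := 40 | iter i=6: | u := 48 | result 18. price_opt: s := 6 | (not (((-2 * s) <= (max(s, 1) * (x - y))) and ((8 - s) > (-x)))): true | y := 1 | u := 0 | iter k=1: | u := 8 | iter k=2: | u := 16 | iter k=3: | u := 24 | iter k=4: | u := 32 | iter k=5: | u := 40 | iter k=6: | u := 48 | result 18. Both give 18.
Sweeping the whole domain (30 inputs) finds no disagreement.
verdict: equivalent


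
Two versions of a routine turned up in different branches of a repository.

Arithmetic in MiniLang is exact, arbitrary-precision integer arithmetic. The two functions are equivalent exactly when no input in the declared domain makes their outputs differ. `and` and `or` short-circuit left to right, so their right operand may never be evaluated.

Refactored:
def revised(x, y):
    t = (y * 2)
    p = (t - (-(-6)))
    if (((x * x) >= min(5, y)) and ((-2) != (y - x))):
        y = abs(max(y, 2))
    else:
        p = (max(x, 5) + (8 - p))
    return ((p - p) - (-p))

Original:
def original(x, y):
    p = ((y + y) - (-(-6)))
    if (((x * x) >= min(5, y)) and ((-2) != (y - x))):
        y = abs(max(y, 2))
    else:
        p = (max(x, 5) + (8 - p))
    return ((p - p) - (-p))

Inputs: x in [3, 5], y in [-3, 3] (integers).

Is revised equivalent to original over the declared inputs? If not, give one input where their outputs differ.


The two versions differ — the changes include statement counts differ, plus arithmetic usage differs, plus constant usage differs, plus local variable names differ.
Spot check at x=4, y=2 — original: p=-2, then (((x * x) >= min(5, y)) and ((-2) != (y - x))) is false, then p=15, then returns 15. revised: t=4, then p=-2, then (((x * x) >= min(5, y)) and ((-2) != (y - x))) is false, then p=15, then returns 15. Both give 15.
Every one of the 21 inputs gives matching results.
verdict: equivalent


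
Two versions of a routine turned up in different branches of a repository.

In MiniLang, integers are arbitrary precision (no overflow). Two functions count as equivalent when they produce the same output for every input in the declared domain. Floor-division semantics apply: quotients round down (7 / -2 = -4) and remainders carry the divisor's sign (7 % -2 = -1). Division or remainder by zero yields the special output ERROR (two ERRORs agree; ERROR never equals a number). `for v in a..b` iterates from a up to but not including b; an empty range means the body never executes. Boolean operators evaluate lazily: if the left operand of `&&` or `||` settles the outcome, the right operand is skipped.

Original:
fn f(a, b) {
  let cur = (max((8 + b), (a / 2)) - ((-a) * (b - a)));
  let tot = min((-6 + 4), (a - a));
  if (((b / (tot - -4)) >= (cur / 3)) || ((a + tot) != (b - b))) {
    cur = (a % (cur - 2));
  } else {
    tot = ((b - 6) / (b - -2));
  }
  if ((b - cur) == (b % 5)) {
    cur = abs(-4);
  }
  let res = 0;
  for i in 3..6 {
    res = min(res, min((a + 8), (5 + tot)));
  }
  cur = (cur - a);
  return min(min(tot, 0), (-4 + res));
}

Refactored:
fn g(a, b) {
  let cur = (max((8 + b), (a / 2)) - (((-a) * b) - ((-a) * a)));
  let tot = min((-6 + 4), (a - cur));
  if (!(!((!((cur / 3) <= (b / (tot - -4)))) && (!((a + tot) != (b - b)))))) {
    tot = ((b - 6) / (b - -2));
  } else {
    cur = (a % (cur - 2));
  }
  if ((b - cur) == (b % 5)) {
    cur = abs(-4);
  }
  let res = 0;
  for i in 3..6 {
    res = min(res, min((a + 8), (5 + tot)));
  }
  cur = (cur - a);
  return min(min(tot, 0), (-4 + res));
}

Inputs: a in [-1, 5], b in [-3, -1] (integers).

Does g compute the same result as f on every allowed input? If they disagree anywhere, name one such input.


At a=-1, b=-3: f gives -4, g gives -8.
verdict: not equivalent; witness: a=-1, b=-3


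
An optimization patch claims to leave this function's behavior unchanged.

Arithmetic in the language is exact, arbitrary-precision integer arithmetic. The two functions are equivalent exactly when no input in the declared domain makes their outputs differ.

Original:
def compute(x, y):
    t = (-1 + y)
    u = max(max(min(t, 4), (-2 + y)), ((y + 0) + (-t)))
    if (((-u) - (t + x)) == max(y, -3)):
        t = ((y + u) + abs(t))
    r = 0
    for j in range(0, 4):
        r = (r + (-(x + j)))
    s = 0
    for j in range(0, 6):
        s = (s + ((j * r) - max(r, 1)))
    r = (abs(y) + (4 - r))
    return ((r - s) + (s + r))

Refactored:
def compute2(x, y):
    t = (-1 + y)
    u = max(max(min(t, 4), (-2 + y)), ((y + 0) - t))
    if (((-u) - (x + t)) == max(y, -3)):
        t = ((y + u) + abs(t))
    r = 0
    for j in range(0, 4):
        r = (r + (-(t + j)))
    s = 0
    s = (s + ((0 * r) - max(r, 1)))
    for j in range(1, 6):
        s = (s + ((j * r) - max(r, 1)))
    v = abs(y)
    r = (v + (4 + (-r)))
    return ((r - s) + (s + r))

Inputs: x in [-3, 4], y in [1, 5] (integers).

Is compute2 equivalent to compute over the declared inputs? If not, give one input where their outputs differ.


These are not equivalent — on x=-3, y=1 the outputs split (-2 vs 22).
compute: t=0, then u=1, then (((-u) - (t + x)) == max(y, -3)) is false, then r=0, then (j=0), then r=3, then (j=1), then r=5, then (j=2), then r=6, then (j=3), then r=6, then s=0, then (j=0), then s=-6, then (j=1), then s=-6, then (j=2), then s=0, then (j=3), then s=12, then (j=4), then s=30, then (j=5), then s=54, then r=-1, then returns -2
compute2: t=0, then u=1, then (((-u) - (x + t)) == max(y, -3)) is false, then r=0, then (j=0), then r=0, then (j=1), then r=-1, then (j=2), then r=-3, then (j=3), then r=-6, then s=0, then s=-1, then (j=1), then s=-8, then (j=2), then s=-21, then (j=3), then s=-40, then (j=4), then s=-65, then (j=5), then s=-96, then v=1, then r=11, then returns 22
verdict: not equivalent; witness: x=-3, y=1


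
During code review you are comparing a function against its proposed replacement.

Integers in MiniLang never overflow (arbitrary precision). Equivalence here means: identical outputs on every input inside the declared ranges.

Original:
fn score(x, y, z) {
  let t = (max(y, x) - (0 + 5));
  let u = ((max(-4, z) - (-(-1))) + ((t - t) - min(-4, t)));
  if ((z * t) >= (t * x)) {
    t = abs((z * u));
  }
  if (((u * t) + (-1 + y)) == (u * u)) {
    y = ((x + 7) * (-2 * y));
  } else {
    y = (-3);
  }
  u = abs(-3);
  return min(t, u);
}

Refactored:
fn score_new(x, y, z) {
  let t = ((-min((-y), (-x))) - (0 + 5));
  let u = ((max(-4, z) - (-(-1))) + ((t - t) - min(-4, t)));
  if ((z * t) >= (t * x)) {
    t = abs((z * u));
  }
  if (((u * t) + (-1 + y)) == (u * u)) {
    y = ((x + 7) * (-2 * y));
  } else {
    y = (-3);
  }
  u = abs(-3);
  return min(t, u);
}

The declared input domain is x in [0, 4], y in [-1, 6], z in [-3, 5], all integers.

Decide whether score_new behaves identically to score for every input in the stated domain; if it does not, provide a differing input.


This is a faithful refactor — min/max/abs usage differs, but the computed results match everywhere.
As a probe, take x=3, y=2, z=-2: score runs t := -2 | u := 1 | ((z * t) >= (t * x)): true | t := 2 | (((u * t) + (-1 + y)) == (u * u)): false | y := -3 | u := 3 | result 2; score_new runs t := -2 | u := 1 | ((z * t) >= (t * x)): true | t := 2 | (((u * t) + (-1 + y)) == (u * u)): false | y := -3 | u := 3 | result 2; both end at 2.
Checked all 360 inputs in the declared domain: the outputs agree on every one.
verdict: equivalent


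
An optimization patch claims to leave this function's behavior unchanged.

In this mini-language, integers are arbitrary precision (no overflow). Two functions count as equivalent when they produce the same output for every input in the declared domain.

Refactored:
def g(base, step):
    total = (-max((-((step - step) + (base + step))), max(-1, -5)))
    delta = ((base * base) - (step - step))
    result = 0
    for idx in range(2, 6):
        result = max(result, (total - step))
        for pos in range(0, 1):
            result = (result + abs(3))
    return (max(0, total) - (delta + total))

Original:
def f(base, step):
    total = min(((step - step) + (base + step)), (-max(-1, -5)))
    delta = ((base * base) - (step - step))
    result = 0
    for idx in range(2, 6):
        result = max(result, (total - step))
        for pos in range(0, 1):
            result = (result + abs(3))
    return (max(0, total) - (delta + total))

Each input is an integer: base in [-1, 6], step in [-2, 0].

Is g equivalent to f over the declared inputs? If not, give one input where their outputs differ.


Changes here: min/max/abs usage differs; the full 24-point sweep finds no disagreement.
verdict: equivalent


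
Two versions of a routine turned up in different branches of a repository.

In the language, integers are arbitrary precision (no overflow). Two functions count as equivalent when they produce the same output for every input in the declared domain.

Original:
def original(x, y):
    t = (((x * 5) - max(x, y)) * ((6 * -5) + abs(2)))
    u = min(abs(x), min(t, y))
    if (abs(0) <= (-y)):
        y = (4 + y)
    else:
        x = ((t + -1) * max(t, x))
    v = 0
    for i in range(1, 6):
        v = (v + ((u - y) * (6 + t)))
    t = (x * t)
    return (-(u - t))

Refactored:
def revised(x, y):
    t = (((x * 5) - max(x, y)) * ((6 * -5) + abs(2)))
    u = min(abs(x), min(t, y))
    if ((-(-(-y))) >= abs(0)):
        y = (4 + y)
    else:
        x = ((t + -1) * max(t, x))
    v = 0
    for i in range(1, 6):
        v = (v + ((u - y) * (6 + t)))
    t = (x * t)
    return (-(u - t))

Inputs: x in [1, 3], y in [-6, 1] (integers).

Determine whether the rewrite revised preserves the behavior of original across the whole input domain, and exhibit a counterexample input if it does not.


Equivalent — the differences include comparison usage differs, yet no declared input distinguishes the two.
Spot check at x=3, y=-3 — original: t := -336 | u := -336 | (abs(0) <= (-y)): true | y := 1 | v := 0 | iter i=1: | v := 111210 | iter i=2: | v := 222420 | iter i=3: | v := 333630 | iter i=4: | v := 444840 | iter i=5: | v := 556050 | t := -1008 | result -672. revised: t := -336 | u := -336 | ((-(-(-y))) >= abs(0)): true | y := 1 | v := 0 | iter i=1: | v := 111210 | iter i=2: | v := 222420 | iter i=3: | v := 333630 | iter i=4: | v := 444840 | iter i=5: | v := 556050 | t := -1008 | result -672. Both give -672.
Every one of the 24 inputs gives matching results.
verdict: equivalent


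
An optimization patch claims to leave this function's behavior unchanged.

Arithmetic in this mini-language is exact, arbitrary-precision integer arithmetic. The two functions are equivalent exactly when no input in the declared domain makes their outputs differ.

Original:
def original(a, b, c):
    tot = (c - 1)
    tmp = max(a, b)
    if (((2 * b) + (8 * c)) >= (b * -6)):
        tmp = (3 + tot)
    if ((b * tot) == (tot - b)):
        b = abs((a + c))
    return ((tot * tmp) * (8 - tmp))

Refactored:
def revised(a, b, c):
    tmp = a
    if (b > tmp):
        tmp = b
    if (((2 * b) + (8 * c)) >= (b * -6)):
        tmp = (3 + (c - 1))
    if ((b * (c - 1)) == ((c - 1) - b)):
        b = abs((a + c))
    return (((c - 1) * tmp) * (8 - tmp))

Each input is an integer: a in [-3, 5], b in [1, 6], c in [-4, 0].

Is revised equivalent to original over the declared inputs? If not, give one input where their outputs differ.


The two are interchangeable: arithmetic usage differs, and branching structure differs, and statement counts differ, and comparison usage differs, and min/max/abs usage differs, and local variable names differ, and constant usage differs, and every declared input agrees.
Tracing a=-1, b=2, c=0: original: tot := -1 | tmp := 2 | (((2 * b) + (8 * c)) >= (b * -6)): true | tmp := 2 | ((b * tot) == (tot - b)): false | result -12 | revised: tmp := -1 | (b > tmp): true | tmp := 2 | (((2 * b) + (8 * c)) >= (b * -6)): true | tmp := 2 | ((b * (c - 1)) == ((c - 1) - b)): false | result -12 — matching result -12.
Across all 270 domain points the two functions coincide.
verdict: equivalent


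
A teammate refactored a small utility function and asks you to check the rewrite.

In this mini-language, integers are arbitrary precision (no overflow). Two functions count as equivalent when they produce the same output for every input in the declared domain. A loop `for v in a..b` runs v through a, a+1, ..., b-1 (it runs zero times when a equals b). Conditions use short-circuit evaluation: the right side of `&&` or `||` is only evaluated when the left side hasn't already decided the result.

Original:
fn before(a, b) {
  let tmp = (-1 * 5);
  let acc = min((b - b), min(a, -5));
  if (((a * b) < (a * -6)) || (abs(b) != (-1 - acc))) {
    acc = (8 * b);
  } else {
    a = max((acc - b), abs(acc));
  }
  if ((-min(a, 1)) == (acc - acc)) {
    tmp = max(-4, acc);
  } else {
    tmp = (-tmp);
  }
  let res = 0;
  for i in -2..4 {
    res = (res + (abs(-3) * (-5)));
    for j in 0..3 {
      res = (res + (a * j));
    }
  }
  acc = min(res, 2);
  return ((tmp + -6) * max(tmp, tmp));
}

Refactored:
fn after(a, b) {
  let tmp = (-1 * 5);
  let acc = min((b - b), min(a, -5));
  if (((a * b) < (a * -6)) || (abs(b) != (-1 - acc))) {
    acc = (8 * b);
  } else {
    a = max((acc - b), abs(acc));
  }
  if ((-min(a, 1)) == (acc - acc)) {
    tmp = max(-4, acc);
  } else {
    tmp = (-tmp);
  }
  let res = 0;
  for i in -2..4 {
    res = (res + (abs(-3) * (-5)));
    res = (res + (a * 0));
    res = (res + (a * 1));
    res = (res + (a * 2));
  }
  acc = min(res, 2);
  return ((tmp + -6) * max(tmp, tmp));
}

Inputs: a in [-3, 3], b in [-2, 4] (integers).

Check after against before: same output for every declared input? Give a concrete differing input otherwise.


Side by side, the visible changes include: constant usage differs; and arithmetic usage differs; and loop structure differs; and local variable names differ; and statement counts differ.
One worked example (a=-3, b=-1) — before: tmp=-5, then acc=-5, then (((a * b) < (a * -6)) || (abs(b) != (-1 - acc))) is true, then acc=-8, then ((-min(a, 1)) == (acc - acc)) is false, then tmp=5, then res=0, then (i=-2), then res=-15, then (j=0), then res=-15, then (j=1), then res=-18, then (j=2), then res=-24, then (i=-1), then res=-39, then (j=0), then res=-39, then (j=1), then res=-42, then (j=2), then res=-48, then (i=0), then res=-63, then (j=0), then res=-63, then (j=1), then res=-66, then (j=2), then res=-72, then (i=1), then res=-87, then (j=0), then res=-87, then (j=1), then res=-90, then (j=2), then res=-96, then (i=2), then res=-111, then (j=0), then res=-111, then (j=1), then res=-114, then (j=2), then res=-120, then (i=3), then res=-135, then (j=0), then res=-135, then (j=1), then res=-138, then (j=2), then res=-144, then acc=-144, then returns -5; after: tmp=-5, then acc=-5, then (((a * b) < (a * -6)) || (abs(b) != (-1 - acc))) is true, then acc=-8, then ((-min(a, 1)) == (acc - acc)) is false, then tmp=5, then res=0, then (i=-2), then res=-15, then res=-15, then res=-18, then res=-24, then (i=-1), then res=-39, then res=-39, then res=-42, then res=-48, then (i=0), then res=-63, then res=-63, then res=-66, then res=-72, then (i=1), then res=-87, then res=-87, then res=-90, then res=-96, then (i=2), then res=-111, then res=-111, then res=-114, then res=-120, then (i=3), then res=-135, then res=-135, then res=-138, then res=-144, then acc=-144, then returns -5; agreement on -5.
An exhaustive pass over the 49 declared inputs shows identical outputs.
verdict: equivalent


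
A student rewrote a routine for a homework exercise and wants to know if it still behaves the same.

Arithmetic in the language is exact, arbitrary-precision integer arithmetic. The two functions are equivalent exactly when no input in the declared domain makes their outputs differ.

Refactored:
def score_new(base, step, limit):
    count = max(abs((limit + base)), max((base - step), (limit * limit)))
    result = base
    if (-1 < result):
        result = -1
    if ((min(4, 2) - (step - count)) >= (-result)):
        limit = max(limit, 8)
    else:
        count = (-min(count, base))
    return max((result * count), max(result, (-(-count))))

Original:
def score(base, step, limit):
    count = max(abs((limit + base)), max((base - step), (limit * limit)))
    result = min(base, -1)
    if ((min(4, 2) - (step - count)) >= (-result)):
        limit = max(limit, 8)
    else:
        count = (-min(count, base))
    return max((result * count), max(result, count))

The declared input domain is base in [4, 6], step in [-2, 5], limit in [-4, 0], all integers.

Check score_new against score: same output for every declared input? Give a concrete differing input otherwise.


The two are interchangeable: branching structure differs; and min/max/abs usage differs; and constant usage differs; and statement counts differ; and comparison usage differs, and every declared input agrees.
As a probe, take base=4, step=-1, limit=-4: score runs count becomes 16; next result becomes -1; next ((min(4, 2) - (step - count)) >= (-result)) evaluates to true; next limit becomes 8; next final value 16; score_new runs count becomes 16; next result becomes 4; next (-1 < result) evaluates to true; next result becomes -1; next ((min(4, 2) - (step - count)) >= (-result)) evaluates to true; next limit becomes 8; next final value 16; both end at 16.
An exhaustive pass over the 120 declared inputs shows identical outputs.
verdict: equivalent


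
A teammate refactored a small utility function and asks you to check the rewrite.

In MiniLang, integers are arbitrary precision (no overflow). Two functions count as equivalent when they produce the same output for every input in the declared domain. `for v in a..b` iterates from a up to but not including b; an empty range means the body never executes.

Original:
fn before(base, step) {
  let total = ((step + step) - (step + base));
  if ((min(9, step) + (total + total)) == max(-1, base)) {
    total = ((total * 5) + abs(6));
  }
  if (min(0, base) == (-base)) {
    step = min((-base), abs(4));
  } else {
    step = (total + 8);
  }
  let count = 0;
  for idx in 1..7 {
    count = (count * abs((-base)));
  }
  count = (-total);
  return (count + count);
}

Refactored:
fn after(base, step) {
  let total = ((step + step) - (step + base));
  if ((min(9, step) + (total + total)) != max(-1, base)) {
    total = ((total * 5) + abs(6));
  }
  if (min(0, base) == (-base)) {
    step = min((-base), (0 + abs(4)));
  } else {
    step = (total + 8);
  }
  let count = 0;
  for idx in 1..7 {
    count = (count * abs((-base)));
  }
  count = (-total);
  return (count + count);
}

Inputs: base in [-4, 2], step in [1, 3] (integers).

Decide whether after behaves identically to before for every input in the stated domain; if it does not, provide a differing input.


The rewrite breaks on base=-4, step=1, where the results are -10 and -62.
before: total := 5 | ((min(9, step) + (total + total)) == max(-1, base)): false | (min(0, base) == (-base)): false | step := 13 | count := 0 | iter idx=1: | count := 0 | iter idx=2: | count := 0 | iter idx=3: | count := 0 | iter idx=4: | count := 0 | iter idx=5: | count := 0 | iter idx=6: | count := 0 | count := -5 | result -10
after: total := 5 | ((min(9, step) + (total + total)) != max(-1, base)): true | total := 31 | (min(0, base) == (-base)): false | step := 39 | count := 0 | iter idx=1: | count := 0 | iter idx=2: | count := 0 | iter idx=3: | count := 0 | iter idx=4: | count := 0 | iter idx=5: | count := 0 | iter idx=6: | count := 0 | count := -31 | result -62
verdict: not equivalent; witness: base=-4, step=1


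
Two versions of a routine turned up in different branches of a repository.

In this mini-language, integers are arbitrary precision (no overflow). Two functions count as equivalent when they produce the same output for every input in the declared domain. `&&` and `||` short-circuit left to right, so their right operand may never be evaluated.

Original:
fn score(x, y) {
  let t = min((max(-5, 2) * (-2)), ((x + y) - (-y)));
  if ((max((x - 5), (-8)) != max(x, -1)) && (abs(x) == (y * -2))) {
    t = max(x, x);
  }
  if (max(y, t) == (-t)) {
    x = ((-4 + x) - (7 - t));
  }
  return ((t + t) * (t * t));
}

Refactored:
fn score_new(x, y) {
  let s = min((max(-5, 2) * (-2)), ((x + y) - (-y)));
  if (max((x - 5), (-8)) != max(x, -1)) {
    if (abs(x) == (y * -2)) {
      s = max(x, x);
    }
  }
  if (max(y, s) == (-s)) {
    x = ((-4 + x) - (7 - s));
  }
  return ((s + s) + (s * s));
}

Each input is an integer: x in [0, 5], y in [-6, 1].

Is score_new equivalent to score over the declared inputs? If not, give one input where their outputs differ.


Try x=0, y=-6.
score: t becomes -12; next ((max((x - 5), (-8)) != max(x, -1)) && (abs(x) == (y * -2))) evaluates to false; next (max(y, t) == (-t)) evaluates to false; next final value -3456
score_new: s becomes -12; next (max((x - 5), (-8)) != max(x, -1)) evaluates to true; next (abs(x) == (y * -2)) evaluates to false; next (max(y, s) == (-s)) evaluates to false; next final value 120
-3456 against 120: the behavior changed.
verdict: not equivalent; witness: x=0, y=-6


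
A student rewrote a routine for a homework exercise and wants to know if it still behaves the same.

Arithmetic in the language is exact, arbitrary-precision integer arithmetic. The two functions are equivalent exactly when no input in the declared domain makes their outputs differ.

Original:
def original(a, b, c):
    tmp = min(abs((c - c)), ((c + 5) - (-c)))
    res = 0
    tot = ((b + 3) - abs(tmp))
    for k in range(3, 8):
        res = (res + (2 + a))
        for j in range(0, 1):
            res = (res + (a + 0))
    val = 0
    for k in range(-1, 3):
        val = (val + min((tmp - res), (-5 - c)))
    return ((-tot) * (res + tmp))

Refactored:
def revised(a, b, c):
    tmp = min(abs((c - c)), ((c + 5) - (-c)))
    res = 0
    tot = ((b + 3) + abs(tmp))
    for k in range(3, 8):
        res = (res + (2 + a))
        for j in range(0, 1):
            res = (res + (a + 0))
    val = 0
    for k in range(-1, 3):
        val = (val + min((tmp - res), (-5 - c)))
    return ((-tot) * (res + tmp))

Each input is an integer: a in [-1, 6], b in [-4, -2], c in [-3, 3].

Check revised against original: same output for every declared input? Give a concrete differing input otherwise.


These are not equivalent — on a=-1, b=-4, c=-3 the outputs split (-2 vs 0).
original: tmp := -1 | res := 0 | tot := -2 | iter k=3: | res := 1 | iter j=0: | res := 0 | iter k=4: | res := 1 | iter j=0: | res := 0 | iter k=5: | res := 1 | iter j=0: | res := 0 | iter k=6: | res := 1 | iter j=0: | res := 0 | iter k=7: | res := 1 | iter j=0: | res := 0 | val := 0 | iter k=-1: | val := -2 | iter k=0: | val := -4 | iter k=1: | val := -6 | iter k=2: | val := -8 | result -2
revised: tmp := -1 | res := 0 | tot := 0 | iter k=3: | res := 1 | iter j=0: | res := 0 | iter k=4: | res := 1 | iter j=0: | res := 0 | iter k=5: | res := 1 | iter j=0: | res := 0 | iter k=6: | res := 1 | iter j=0: | res := 0 | iter k=7: | res := 1 | iter j=0: | res := 0 | val := 0 | iter k=-1: | val := -2 | iter k=0: | val := -4 | iter k=1: | val := -6 | iter k=2: | val := -8 | result 0
verdict: not equivalent; witness: a=-1, b=-4, c=-3


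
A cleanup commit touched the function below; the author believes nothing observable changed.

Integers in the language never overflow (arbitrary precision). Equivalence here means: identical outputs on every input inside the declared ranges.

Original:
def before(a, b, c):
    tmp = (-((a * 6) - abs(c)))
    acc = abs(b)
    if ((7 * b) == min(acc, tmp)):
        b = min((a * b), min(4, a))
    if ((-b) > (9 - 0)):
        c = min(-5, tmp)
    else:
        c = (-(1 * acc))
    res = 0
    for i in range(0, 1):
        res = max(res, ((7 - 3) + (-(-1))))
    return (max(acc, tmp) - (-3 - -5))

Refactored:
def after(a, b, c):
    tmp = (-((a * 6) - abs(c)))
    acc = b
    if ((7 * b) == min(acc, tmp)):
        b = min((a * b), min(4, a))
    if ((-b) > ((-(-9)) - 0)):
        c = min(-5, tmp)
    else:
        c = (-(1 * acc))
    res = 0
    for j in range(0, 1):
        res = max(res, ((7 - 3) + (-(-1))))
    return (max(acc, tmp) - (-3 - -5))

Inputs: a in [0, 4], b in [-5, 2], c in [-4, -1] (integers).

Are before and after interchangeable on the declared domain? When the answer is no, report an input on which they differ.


Not equivalent: a=0, b=-5, c=-4 separates them (3 vs 2).
before: tmp becomes 4; next acc becomes 5; next ((7 * b) == min(acc, tmp)) evaluates to false; next ((-b) > (9 - 0)) evaluates to false; next c becomes -5; next res becomes 0; next at i=0:; next res becomes 5; next final value 3
after: tmp becomes 4; next acc becomes -5; next ((7 * b) == min(acc, tmp)) evaluates to false; next ((-b) > ((-(-9)) - 0)) evaluates to false; next c becomes 5; next res becomes 0; next at j=0:; next res becomes 5; next final value 2
verdict: not equivalent; witness: a=0, b=-5, c=-4


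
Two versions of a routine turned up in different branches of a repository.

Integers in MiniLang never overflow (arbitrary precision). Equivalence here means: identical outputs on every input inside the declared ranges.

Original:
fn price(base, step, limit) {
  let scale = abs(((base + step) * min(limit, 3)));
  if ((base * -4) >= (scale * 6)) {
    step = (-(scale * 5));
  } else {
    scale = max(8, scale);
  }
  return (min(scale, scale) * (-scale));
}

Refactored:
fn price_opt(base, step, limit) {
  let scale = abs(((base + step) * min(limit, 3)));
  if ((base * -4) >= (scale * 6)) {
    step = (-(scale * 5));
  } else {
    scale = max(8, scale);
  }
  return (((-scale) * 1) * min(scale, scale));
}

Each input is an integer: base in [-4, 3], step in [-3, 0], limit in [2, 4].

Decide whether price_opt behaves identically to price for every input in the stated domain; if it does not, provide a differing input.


Reading the diff, among the changes: arithmetic usage differs; also constant usage differs.
As a probe, take base=0, step=-3, limit=4: price runs scale=9, then ((base * -4) >= (scale * 6)) is false, then scale=9, then returns -81; price_opt runs scale=9, then ((base * -4) >= (scale * 6)) is false, then scale=9, then returns -81; both end at -81.
Sweeping the whole domain (96 inputs) finds no disagreement.
verdict: equivalent


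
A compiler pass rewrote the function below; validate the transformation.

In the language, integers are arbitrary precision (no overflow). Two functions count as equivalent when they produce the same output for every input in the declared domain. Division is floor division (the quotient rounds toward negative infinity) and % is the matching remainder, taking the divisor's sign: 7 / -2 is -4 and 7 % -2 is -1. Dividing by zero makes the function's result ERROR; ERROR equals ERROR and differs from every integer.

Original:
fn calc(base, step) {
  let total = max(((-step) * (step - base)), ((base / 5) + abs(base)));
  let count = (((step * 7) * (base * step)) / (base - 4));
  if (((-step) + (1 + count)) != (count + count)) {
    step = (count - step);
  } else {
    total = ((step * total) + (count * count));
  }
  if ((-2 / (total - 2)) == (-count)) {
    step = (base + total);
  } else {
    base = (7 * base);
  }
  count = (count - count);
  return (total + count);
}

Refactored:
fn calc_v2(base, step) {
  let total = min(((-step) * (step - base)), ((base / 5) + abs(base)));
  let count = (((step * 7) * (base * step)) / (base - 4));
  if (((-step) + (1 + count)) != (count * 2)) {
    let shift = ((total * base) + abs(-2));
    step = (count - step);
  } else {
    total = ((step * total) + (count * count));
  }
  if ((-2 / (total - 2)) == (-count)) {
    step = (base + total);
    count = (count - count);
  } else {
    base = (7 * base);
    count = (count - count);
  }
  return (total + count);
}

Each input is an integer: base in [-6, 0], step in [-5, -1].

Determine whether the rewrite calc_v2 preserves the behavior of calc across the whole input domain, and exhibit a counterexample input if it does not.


Evaluate both at base=-6, step=-5.
calc: total becomes 5; next count becomes 105; next (((-step) + (1 + count)) != (count + count)) evaluates to true; next step becomes 110; next ((-2 / (total - 2)) == (-count)) evaluates to false; next base becomes -42; next count becomes 0; next final value 5
calc_v2: total becomes 4; next count becomes 105; next (((-step) + (1 + count)) != (count * 2)) evaluates to true; next shift becomes -22; next step becomes 110; next ((-2 / (total - 2)) == (-count)) evaluates to false; next base becomes -42; next count becomes 0; next final value 4
5 vs 4 — the two versions disagree here.
verdict: not equivalent; witness: base=-6, step=-5


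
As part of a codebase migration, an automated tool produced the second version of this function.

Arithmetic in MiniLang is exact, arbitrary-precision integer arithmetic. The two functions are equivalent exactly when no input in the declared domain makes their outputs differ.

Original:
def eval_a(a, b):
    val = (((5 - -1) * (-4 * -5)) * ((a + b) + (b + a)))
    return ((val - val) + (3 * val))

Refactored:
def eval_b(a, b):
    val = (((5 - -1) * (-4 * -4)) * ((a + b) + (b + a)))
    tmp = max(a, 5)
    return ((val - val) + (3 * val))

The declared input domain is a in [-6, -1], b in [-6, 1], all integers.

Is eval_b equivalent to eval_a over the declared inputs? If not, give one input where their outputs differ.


At a=-6, b=-6: eval_a gives -8640, eval_b gives -6912.
verdict: not equivalent; witness: a=-6, b=-6


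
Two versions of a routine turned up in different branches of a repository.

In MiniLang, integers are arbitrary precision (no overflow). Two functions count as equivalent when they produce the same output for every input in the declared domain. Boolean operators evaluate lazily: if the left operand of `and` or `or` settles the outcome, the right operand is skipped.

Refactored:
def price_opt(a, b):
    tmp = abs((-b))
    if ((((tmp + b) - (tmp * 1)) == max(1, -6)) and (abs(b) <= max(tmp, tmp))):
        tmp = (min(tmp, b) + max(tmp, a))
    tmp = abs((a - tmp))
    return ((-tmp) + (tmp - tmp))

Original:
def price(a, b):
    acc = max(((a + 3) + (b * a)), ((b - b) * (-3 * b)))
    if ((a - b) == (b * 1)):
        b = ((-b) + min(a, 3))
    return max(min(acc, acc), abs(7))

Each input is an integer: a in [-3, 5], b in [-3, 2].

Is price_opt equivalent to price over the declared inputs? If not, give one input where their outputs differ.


Try a=-3, b=-3.
price: acc=9, then ((a - b) == (b * 1)) is false, then returns 9
price_opt: tmp=3, then ((((tmp + b) - (tmp * 1)) == max(1, -6)) and (abs(b) <= max(tmp, tmp))) is false, then tmp=6, then returns -6
9 != -6, so the rewrite changes behavior.
verdict: not equivalent; witness: a=-3, b=-3


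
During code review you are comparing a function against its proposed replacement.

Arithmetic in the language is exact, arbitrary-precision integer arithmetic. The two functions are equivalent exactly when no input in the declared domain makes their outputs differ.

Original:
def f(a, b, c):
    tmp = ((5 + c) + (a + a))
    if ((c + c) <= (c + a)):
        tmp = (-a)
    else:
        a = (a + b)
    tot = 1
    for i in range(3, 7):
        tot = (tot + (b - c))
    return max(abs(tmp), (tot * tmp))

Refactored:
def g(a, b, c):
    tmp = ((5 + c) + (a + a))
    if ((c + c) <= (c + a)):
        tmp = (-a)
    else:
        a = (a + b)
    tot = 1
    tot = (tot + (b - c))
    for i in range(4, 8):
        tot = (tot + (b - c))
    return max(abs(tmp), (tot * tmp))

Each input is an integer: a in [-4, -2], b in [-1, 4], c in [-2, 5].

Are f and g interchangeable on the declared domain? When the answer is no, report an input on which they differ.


Take a=-4, b=-1, c=0.
f: tmp becomes -3; next ((c + c) <= (c + a)) evaluates to false; next a becomes -5; next tot becomes 1; next at i=3:; next tot becomes 0; next at i=4:; next tot becomes -1; next at i=5:; next tot becomes -2; next at i=6:; next tot becomes -3; next final value 9
g: tmp becomes -3; next ((c + c) <= (c + a)) evaluates to false; next a becomes -5; next tot becomes 1; next tot becomes 0; next at i=4:; next tot becomes -1; next at i=5:; next tot becomes -2; next at i=6:; next tot becomes -3; next at i=7:; next tot becomes -4; next final value 12
9 vs 12 — the two versions disagree here.
verdict: not equivalent; witness: a=-4, b=-1, c=0


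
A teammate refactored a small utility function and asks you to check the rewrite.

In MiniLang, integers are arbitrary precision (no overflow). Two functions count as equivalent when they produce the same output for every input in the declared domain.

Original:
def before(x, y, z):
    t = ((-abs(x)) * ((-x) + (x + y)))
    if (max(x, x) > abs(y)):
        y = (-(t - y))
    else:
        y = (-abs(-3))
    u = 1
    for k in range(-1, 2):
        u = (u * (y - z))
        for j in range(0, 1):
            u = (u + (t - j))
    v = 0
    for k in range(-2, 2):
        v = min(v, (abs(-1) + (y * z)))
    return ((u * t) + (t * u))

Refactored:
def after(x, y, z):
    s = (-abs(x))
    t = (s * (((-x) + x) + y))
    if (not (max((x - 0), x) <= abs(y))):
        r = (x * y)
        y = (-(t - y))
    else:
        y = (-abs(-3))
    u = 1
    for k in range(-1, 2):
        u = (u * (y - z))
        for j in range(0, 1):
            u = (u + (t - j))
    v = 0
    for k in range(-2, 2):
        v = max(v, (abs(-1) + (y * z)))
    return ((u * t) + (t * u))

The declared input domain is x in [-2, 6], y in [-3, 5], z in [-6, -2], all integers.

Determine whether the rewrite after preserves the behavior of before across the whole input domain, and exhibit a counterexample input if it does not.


The suspicious edit (`min(v, (abs(-1) + (y * z)))` became `max(v, (abs(-1) + (y * z)))`) never changes the result for any input inside the declared domain.
One worked example (x=0, y=4, z=-2) — before: t=0, then (max(x, x) > abs(y)) is false, then y=-3, then u=1, then (k=-1), then u=-1, then (j=0), then u=-1, then (k=0), then u=1, then (j=0), then u=1, then (k=1), then u=-1, then (j=0), then u=-1, then v=0, then (k=-2), then v=0, then (k=-1), then v=0, then (k=0), then v=0, then (k=1), then v=0, then returns 0; after: s=0, then t=0, then (not (max((x - 0), x) <= abs(y))) is false, then y=-3, then u=1, then (k=-1), then u=-1, then (j=0), then u=-1, then (k=0), then u=1, then (j=0), then u=1, then (k=1), then u=-1, then (j=0), then u=-1, then v=0, then (k=-2), then v=7, then (k=-1), then v=7, then (k=0), then v=7, then (k=1), then v=7, then returns 0; agreement on 0.
An exhaustive pass over the 405 declared inputs shows identical outputs.
verdict: equivalent
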